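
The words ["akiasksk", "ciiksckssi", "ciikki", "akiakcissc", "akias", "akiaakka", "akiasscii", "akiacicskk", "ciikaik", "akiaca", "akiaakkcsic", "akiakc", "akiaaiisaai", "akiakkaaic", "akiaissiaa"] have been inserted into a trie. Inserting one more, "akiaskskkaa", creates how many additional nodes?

3

Walking "akiaskskkaa" from the root, the first 8 characters ("akiasksk") follow existing edges; "k" is the first miss.
Each of the 3 remaining characters creates one node.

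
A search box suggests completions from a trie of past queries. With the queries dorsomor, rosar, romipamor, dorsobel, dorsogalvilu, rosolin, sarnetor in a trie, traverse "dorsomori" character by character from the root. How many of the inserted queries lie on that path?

Check each prefix of "dorsomori" against the stored set — each match is an end-marker on the path.
Prefixes of the query that are stored words: "dorsomor"
Count: 1

1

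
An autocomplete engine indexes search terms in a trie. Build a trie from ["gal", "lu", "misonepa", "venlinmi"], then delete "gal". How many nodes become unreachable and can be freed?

After clearing the end-marker at "gal", prune upward until reaching a node still needed by another word.
No other word shares any prefix with "gal", so all 3 of its nodes go.
Nodes removed: 3

3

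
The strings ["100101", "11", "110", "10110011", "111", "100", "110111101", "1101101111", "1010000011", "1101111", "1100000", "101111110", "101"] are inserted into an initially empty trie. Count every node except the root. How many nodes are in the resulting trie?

Trace insertions, counting only characters that open a new branch:
  "100101" → 6 new (1, 0, 0, 1, 0, 1)
  "11" → prefix "1" already present; 1 new (1)
  "110" → prefix "11" already present; 1 new (0)
  "10110011" → prefix "10" already present; 6 new (1, 1, 0, 0, 1, 1)
  "111" → prefix "11" already present; 1 new (1)
  "100" → prefix "100" already present; 0 new (none)
  "110111101" → prefix "110" already present; 6 new (1, 1, 1, 1, 0, 1)
  "1101101111" → prefix "11011" already present; 5 new (0, 1, 1, 1, 1)
  "1010000011" → prefix "101" already present; 7 new (0, 0, 0, 0, 0, 1, 1)
  "1101111" → prefix "1101111" already present; 0 new (none)
  "1100000" → prefix "110" already present; 4 new (0, 0, 0, 0)
  "101111110" → prefix "1011" already present; 5 new (1, 1, 1, 1, 0)
  "101" → prefix "101" already present; 0 new (none)
Total nodes = 6 + 1 + 1 + 6 + 1 + 0 + 6 + 5 + 7 + 0 + 4 + 5 + 0 = 42

42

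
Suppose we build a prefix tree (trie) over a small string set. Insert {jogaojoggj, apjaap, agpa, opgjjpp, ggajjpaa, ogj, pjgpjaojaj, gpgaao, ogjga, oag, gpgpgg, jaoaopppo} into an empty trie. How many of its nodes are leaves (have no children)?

11

A leaf is a node with no children — equivalently, the end of a word that is not a proper prefix of any other stored word.
Those words: "agpa", "apjaap", "ggajjpaa", "gpgaao", "gpgpgg", "jaoaopppo", "jogaojoggj", "oag", "ogjga", "opgjjpp", "pjgpjaojaj"
Leaf count: 11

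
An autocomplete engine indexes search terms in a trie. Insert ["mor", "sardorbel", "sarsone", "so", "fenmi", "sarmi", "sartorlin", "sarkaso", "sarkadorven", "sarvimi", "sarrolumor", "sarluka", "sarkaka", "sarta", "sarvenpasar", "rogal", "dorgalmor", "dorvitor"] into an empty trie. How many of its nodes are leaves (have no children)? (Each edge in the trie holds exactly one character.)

Leaves are exactly the stored words that no other stored word extends.
Those words: "dorgalmor", "dorvitor", "fenmi", "mor", "rogal", "sardorbel", "sarkadorven", "sarkaka", "sarkaso", "sarluka", "sarmi", "sarrolumor", "sarsone", "sarta", "sartorlin", "sarvenpasar", "sarvimi", "so"
Leaf count: 18

18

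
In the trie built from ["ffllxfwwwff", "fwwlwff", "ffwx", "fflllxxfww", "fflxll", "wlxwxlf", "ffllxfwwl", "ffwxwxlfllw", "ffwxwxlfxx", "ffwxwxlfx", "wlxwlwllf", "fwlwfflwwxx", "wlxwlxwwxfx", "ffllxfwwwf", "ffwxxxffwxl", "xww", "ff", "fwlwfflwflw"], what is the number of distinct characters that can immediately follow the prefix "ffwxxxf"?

1

Follow the path "ffwxxxf" to its node, then look at its outgoing edges.
Characters that immediately follow "ffwxxxf" among the stored strings: {f}.
That node has 1 child edge.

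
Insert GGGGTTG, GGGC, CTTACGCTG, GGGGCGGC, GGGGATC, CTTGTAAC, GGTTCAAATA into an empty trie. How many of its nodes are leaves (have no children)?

A leaf is a node with no children — equivalently, the end of a word that is not a proper prefix of any other stored word.
Those words: "CTTACGCTG", "CTTGTAAC", "GGGC", "GGGGATC", "GGGGCGGC", "GGGGTTG", "GGTTCAAATA"
Leaf count: 7

7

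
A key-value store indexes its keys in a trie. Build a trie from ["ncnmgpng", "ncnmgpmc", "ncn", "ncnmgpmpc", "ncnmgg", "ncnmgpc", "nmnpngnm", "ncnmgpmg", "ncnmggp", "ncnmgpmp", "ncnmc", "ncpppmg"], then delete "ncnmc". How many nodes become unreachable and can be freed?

1

After clearing the end-marker at "ncnmc", prune upward until reaching a node still needed by another word.
The suffix "c" (1 node) is used only by "ncnmc"; the node for "ncnm" still has the child "g", so pruning stops there.
Nodes removed: 1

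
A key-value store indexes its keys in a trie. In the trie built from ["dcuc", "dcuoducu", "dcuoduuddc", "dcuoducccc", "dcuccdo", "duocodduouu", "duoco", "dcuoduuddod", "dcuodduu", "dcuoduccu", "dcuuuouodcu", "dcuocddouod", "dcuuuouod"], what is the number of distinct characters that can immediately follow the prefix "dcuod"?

2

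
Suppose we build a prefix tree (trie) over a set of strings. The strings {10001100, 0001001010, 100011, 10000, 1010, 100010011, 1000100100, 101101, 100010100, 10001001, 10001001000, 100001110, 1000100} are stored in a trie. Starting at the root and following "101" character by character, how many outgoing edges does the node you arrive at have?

2

Walk "101" from the root, arriving at one node.
Characters that immediately follow "101" among the stored strings: {0, 1}.
That node has 2 child edges.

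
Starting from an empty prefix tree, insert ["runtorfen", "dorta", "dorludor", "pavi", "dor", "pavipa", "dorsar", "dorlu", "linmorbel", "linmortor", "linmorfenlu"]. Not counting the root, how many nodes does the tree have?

45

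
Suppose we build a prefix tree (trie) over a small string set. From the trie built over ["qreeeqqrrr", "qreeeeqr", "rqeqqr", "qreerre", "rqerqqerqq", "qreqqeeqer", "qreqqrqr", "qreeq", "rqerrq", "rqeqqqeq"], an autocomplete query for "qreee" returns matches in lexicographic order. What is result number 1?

Words with prefix "qreee", in lexicographic order: "qreeeeqr", "qreeeqqrrr"
Position 1: qreeeeqr

qreeeeqr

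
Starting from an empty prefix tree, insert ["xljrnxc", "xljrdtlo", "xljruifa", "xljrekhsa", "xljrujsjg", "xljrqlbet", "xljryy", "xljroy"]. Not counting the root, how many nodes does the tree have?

Trie structure (* marks end of a word):
(root)
└─ x
   └─ l
      └─ j
         └─ r
            ├─ d
            │  └─ t
            │     └─ l
            │        └─ o *
            ├─ e
            │  └─ k
            │     └─ h
            │        └─ s
            │           └─ a *
            ├─ n
            │  └─ x
            │     └─ c *
            ├─ o
            │  └─ y *
            ├─ q
            │  └─ l
            │     └─ b
            │        └─ e
            │           └─ t *
            ├─ u
            │  ├─ i
            │  │  └─ f
            │  │     └─ a *
            │  └─ j
            │     └─ s
            │        └─ j
            │           └─ g *
            └─ y
               └─ y *
Counting every labelled node above: 33.

33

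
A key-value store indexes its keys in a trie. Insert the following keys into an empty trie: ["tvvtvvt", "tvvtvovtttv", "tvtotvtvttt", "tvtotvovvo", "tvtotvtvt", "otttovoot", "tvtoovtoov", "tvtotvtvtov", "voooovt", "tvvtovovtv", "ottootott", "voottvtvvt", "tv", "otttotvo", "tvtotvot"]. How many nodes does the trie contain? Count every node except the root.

73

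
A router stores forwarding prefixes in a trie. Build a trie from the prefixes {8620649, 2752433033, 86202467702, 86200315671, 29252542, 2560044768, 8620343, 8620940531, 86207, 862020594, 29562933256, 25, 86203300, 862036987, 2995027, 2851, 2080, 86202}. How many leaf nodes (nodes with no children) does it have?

16

Leaves are exactly the stored words that no other stored word extends.
Those words: "2080", "2560044768", "2752433033", "2851", "29252542", "29562933256", "2995027", "86200315671", "862020594", "86202467702", "86203300", "8620343", "862036987", "8620649", "86207", "8620940531"
Leaf count: 16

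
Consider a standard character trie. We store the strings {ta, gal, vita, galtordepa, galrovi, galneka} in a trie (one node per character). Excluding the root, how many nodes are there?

Count nodes per top-level branch (shared prefixes stored once):
  'g'-branch (gal, galneka, galrovi, galtordepa): 18 nodes
  't'-branch (ta): 2 nodes
  'v'-branch (vita): 4 nodes
Sum: 24

24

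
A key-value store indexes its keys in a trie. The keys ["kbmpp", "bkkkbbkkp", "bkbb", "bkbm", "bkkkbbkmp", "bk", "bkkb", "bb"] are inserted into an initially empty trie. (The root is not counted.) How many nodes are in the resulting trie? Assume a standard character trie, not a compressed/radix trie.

Trie structure (* marks end of a word):
(root)
├─ b
│  ├─ b *
│  └─ k *
│     ├─ b
│     │  ├─ b *
│     │  └─ m *
│     └─ k
│        ├─ b *
│        └─ k
│           └─ b
│              └─ b
│                 └─ k
│                    ├─ k
│                    │  └─ p *
│                    └─ m
│                       └─ p *
└─ k
   └─ b
      └─ m
         └─ p
            └─ p *
Counting every labelled node above: 21.

21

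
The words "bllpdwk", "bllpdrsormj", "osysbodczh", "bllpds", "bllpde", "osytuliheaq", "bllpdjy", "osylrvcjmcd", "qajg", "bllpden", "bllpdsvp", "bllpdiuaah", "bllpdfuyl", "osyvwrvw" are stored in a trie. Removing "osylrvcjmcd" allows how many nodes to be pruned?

A node on "osylrvcjmcd"'s path can go only if nothing else ends at it or branches off below it.
The suffix "lrvcjmcd" (8 nodes) is used only by "osylrvcjmcd"; the node for "osy" still has the child "s", so pruning stops there.
Nodes removed: 8

8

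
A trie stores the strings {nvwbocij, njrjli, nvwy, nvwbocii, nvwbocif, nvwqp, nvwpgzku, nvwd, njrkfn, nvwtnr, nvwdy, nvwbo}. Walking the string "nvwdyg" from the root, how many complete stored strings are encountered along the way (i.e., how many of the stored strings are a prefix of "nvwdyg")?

Walk "nvwdyg" from the root; an end-of-word marker is hit whenever a stored word is a prefix of "nvwdyg".
Prefixes of the query that are stored words: "nvwd", "nvwdy"
Count: 2

2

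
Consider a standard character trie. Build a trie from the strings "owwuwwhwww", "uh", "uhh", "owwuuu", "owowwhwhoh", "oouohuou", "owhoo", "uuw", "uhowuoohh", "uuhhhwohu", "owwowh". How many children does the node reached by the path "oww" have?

2

Walk "oww" from the root, arriving at one node.
Characters that immediately follow "oww" among the stored strings: {o, u}.
That node has 2 child edges.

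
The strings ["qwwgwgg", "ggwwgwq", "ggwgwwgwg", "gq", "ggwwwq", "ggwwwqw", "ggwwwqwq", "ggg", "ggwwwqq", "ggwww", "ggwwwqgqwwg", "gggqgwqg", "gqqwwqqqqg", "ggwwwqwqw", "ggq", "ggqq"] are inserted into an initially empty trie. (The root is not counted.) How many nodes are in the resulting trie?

For each word, the new-node count is its length minus the longest prefix already in the trie:
  "qwwgwgg" → 7 new (q, w, w, g, w, g, g)
  "ggwwgwq" → 7 new (g, g, w, w, g, w, q)
  "ggwgwwgwg" → prefix "ggw" already present; 6 new (g, w, w, g, w, g)
  "gq" → prefix "g" already present; 1 new (q)
  "ggwwwq" → prefix "ggww" already present; 2 new (w, q)
  "ggwwwqw" → prefix "ggwwwq" already present; 1 new (w)
  "ggwwwqwq" → prefix "ggwwwqw" already present; 1 new (q)
  "ggg" → prefix "gg" already present; 1 new (g)
  "ggwwwqq" → prefix "ggwwwq" already present; 1 new (q)
  "ggwww" → prefix "ggwww" already present; 0 new (none)
  "ggwwwqgqwwg" → prefix "ggwwwq" already present; 5 new (g, q, w, w, g)
  "gggqgwqg" → prefix "ggg" already present; 5 new (q, g, w, q, g)
  "gqqwwqqqqg" → prefix "gq" already present; 8 new (q, w, w, q, q, q, q, g)
  "ggwwwqwqw" → prefix "ggwwwqwq" already present; 1 new (w)
  "ggq" → prefix "gg" already present; 1 new (q)
  "ggqq" → prefix "ggq" already present; 1 new (q)
Total nodes = 7 + 7 + 6 + 1 + 2 + 1 + 1 + 1 + 1 + 0 + 5 + 5 + 8 + 1 + 1 + 1 = 48

48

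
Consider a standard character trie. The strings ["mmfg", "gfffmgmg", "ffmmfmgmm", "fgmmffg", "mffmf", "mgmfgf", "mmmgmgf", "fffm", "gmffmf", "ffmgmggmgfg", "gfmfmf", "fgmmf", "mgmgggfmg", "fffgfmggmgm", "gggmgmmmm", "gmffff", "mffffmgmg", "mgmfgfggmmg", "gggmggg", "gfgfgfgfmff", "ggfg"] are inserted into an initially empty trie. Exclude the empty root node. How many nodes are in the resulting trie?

108

Trace insertions, counting only characters that open a new branch:
  "mmfg" → 4 new (m, m, f, g)
  "gfffmgmg" → 8 new (g, f, f, f, m, g, m, g)
  "ffmmfmgmm" → 9 new (f, f, m, m, f, m, g, m, m)
  "fgmmffg" → prefix "f" already present; 6 new (g, m, m, f, f, g)
  "mffmf" → prefix "m" already present; 4 new (f, f, m, f)
  "mgmfgf" → prefix "m" already present; 5 new (g, m, f, g, f)
  "mmmgmgf" → prefix "mm" already present; 5 new (m, g, m, g, f)
  "fffm" → prefix "ff" already present; 2 new (f, m)
  "gmffmf" → prefix "g" already present; 5 new (m, f, f, m, f)
  "ffmgmggmgfg" → prefix "ffm" already present; 8 new (g, m, g, g, m, g, f, g)
  "gfmfmf" → prefix "gf" already present; 4 new (m, f, m, f)
  "fgmmf" → prefix "fgmmf" already present; 0 new (none)
  "mgmgggfmg" → prefix "mgm" already present; 6 new (g, g, g, f, m, g)
  "fffgfmggmgm" → prefix "fff" already present; 8 new (g, f, m, g, g, m, g, m)
  "gggmgmmmm" → prefix "g" already present; 8 new (g, g, m, g, m, m, m, m)
  "gmffff" → prefix "gmff" already present; 2 new (f, f)
  "mffffmgmg" → prefix "mff" already present; 6 new (f, f, m, g, m, g)
  "mgmfgfggmmg" → prefix "mgmfgf" already present; 5 new (g, g, m, m, g)
  "gggmggg" → prefix "gggmg" already present; 2 new (g, g)
  "gfgfgfgfmff" → prefix "gf" already present; 9 new (g, f, g, f, g, f, m, f, f)
  "ggfg" → prefix "gg" already present; 2 new (f, g)
Total nodes = 4 + 8 + 9 + 6 + 4 + 5 + 5 + 2 + 5 + 8 + 4 + 0 + 6 + 8 + 8 + 2 + 6 + 5 + 2 + 9 + 2 = 108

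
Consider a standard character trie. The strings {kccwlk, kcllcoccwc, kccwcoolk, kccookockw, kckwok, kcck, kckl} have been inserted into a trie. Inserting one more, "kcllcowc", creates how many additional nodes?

The longest prefix of "kcllcowc" already in the trie is "kcllco" (length 6).
So 8 − 6 = 2 new nodes.

2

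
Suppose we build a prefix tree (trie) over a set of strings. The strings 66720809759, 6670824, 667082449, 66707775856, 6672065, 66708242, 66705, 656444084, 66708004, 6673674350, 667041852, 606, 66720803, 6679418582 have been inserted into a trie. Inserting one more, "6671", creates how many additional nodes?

Walking "6671" from the root, the first 3 characters ("667") follow existing edges; "1" is the first miss.
New nodes needed: |"6671"| − 3 = 4 − 3 = 1.

1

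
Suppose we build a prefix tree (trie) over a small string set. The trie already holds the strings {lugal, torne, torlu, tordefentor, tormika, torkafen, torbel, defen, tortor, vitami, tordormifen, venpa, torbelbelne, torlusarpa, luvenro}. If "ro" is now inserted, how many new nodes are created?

No existing word starts with "r", so every character of "ro" needs a new node.
2 − 0 = 2 new nodes.

2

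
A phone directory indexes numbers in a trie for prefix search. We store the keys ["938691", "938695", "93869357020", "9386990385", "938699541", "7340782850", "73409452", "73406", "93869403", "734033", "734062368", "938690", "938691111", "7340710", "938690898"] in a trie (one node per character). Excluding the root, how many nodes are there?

54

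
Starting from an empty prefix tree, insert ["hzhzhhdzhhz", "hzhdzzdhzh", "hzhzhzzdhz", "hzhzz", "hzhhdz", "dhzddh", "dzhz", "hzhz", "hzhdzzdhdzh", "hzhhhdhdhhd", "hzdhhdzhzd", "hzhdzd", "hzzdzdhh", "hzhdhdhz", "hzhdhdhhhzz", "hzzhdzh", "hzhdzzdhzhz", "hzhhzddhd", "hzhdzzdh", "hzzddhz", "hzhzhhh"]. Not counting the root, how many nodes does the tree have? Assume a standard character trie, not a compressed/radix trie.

83

Insert word by word; a character creates a node only if that edge doesn't already exist:
  "hzhzhhdzhhz" → 11 new (h, z, h, z, h, h, d, z, h, h, z)
  "hzhdzzdhzh" → prefix "hzh" already present; 7 new (d, z, z, d, h, z, h)
  "hzhzhzzdhz" → prefix "hzhzh" already present; 5 new (z, z, d, h, z)
  "hzhzz" → prefix "hzhz" already present; 1 new (z)
  "hzhhdz" → prefix "hzh" already present; 3 new (h, d, z)
  "dhzddh" → 6 new (d, h, z, d, d, h)
  "dzhz" → prefix "d" already present; 3 new (z, h, z)
  "hzhz" → prefix "hzhz" already present; 0 new (none)
  "hzhdzzdhdzh" → prefix "hzhdzzdh" already present; 3 new (d, z, h)
  "hzhhhdhdhhd" → prefix "hzhh" already present; 7 new (h, d, h, d, h, h, d)
  "hzdhhdzhzd" → prefix "hz" already present; 8 new (d, h, h, d, z, h, z, d)
  "hzhdzd" → prefix "hzhdz" already present; 1 new (d)
  "hzzdzdhh" → prefix "hz" already present; 6 new (z, d, z, d, h, h)
  "hzhdhdhz" → prefix "hzhd" already present; 4 new (h, d, h, z)
  "hzhdhdhhhzz" → prefix "hzhdhdh" already present; 4 new (h, h, z, z)
  "hzzhdzh" → prefix "hzz" already present; 4 new (h, d, z, h)
  "hzhdzzdhzhz" → prefix "hzhdzzdhzh" already present; 1 new (z)
  "hzhhzddhd" → prefix "hzhh" already present; 5 new (z, d, d, h, d)
  "hzhdzzdh" → prefix "hzhdzzdh" already present; 0 new (none)
  "hzzddhz" → prefix "hzzd" already present; 3 new (d, h, z)
  "hzhzhhh" → prefix "hzhzhh" already present; 1 new (h)
Total nodes = 11 + 7 + 5 + 1 + 3 + 6 + 3 + 0 + 3 + 7 + 8 + 1 + 6 + 4 + 4 + 4 + 1 + 5 + 0 + 3 + 1 = 83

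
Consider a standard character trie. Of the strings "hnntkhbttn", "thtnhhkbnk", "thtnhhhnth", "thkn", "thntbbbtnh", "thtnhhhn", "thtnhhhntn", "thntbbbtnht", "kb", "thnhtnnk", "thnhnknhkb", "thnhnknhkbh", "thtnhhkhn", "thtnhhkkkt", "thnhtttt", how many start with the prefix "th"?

13

Traverse to the node for "th", then collect every word in that subtree.
Words under "th": thkn, thnhnknhkb, thnhnknhkbh, thnhtnnk, thnhtttt, thntbbbtnh, thntbbbtnht, thtnhhhn, thtnhhhnth, thtnhhhntn, thtnhhkbnk, thtnhhkhn, thtnhhkkkt
Count: 13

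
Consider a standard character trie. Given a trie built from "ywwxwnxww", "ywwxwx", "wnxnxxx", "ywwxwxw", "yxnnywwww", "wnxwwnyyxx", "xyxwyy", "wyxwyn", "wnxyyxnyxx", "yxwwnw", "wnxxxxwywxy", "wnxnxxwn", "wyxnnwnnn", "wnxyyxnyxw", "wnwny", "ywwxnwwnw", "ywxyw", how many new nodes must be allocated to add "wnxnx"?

"wnxnx" is already a full path in the trie; only an end-marker is added.
No new nodes are needed: 0.

0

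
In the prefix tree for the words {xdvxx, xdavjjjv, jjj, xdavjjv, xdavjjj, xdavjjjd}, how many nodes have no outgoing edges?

Leaves are exactly the stored words that no other stored word extends.
Those words: "jjj", "xdavjjjd", "xdavjjjv", "xdavjjv", "xdvxx"
Leaf count: 5

5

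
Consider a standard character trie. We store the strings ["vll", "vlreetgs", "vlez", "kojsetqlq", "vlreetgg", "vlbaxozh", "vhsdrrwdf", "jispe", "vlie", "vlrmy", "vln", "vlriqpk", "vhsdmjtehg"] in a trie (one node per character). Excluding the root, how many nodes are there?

55

For each word, the new-node count is its length minus the longest prefix already in the trie:
  "vll" → 3 new (v, l, l)
  "vlreetgs" → prefix "vl" already present; 6 new (r, e, e, t, g, s)
  "vlez" → prefix "vl" already present; 2 new (e, z)
  "kojsetqlq" → 9 new (k, o, j, s, e, t, q, l, q)
  "vlreetgg" → prefix "vlreetg" already present; 1 new (g)
  "vlbaxozh" → prefix "vl" already present; 6 new (b, a, x, o, z, h)
  "vhsdrrwdf" → prefix "v" already present; 8 new (h, s, d, r, r, w, d, f)
  "jispe" → 5 new (j, i, s, p, e)
  "vlie" → prefix "vl" already present; 2 new (i, e)
  "vlrmy" → prefix "vlr" already present; 2 new (m, y)
  "vln" → prefix "vl" already present; 1 new (n)
  "vlriqpk" → prefix "vlr" already present; 4 new (i, q, p, k)
  "vhsdmjtehg" → prefix "vhsd" already present; 6 new (m, j, t, e, h, g)
Total nodes = 3 + 6 + 2 + 9 + 1 + 6 + 8 + 5 + 2 + 2 + 1 + 4 + 6 = 55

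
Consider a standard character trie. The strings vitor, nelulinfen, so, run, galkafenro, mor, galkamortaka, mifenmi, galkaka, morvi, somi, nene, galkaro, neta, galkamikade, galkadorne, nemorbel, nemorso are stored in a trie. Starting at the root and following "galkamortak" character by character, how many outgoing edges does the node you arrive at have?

1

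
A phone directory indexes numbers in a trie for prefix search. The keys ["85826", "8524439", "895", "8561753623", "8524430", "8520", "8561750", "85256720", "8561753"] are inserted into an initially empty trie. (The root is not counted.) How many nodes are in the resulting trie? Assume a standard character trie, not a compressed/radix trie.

28

Insert word by word; a character creates a node only if that edge doesn't already exist:
  "85826" → 5 new (8, 5, 8, 2, 6)
  "8524439" → prefix "85" already present; 5 new (2, 4, 4, 3, 9)
  "895" → prefix "8" already present; 2 new (9, 5)
  "8561753623" → prefix "85" already present; 8 new (6, 1, 7, 5, 3, 6, 2, 3)
  "8524430" → prefix "852443" already present; 1 new (0)
  "8520" → prefix "852" already present; 1 new (0)
  "8561750" → prefix "856175" already present; 1 new (0)
  "85256720" → prefix "852" already present; 5 new (5, 6, 7, 2, 0)
  "8561753" → prefix "8561753" already present; 0 new (none)
Total nodes = 5 + 5 + 2 + 8 + 1 + 1 + 1 + 5 + 0 = 28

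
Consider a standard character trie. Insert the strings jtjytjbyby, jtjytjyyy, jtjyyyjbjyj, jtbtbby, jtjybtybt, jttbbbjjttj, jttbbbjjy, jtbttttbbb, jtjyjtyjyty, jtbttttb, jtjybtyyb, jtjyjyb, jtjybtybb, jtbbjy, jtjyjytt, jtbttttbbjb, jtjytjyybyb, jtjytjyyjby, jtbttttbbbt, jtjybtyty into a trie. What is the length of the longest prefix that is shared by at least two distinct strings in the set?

The deepest shared node is where two words last agree before diverging.
"jtbttttbbb" and "jtbttttbbbt" agree on "jtbttttbbb" (10 characters) before diverging; nothing deeper is shared.
Longest shared-prefix length: 10

10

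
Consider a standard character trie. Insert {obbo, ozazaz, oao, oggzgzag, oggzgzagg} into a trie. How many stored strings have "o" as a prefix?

5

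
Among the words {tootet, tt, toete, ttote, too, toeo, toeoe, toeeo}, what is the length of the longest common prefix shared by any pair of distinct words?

4

Equivalently: take the maximum, over all pairs, of their longest common prefix length.
"toeo" and "toeoe" agree on "toeo" (4 characters) before diverging; nothing deeper is shared.
Longest shared-prefix length: 4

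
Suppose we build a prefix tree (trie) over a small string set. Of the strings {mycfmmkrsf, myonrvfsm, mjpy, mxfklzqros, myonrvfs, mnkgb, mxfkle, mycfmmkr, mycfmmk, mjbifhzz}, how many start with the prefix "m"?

10

Traverse to the node for "m", then collect every word in that subtree.
Words under "m": mjbifhzz, mjpy, mnkgb, mxfkle, mxfklzqros, mycfmmk, mycfmmkr, mycfmmkrsf, myonrvfs, myonrvfsm
Count: 10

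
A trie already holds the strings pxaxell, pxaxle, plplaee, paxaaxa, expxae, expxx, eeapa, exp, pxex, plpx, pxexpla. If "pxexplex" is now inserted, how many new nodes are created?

2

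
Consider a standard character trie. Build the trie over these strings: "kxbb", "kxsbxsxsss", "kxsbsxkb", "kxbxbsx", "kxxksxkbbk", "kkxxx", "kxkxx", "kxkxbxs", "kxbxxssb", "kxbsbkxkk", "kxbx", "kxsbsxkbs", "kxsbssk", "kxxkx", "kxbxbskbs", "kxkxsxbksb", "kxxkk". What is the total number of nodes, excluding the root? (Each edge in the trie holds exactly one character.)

62

For each word, the new-node count is its length minus the longest prefix already in the trie:
  "kxbb" → 4 new (k, x, b, b)
  "kxsbxsxsss" → prefix "kx" already present; 8 new (s, b, x, s, x, s, s, s)
  "kxsbsxkb" → prefix "kxsb" already present; 4 new (s, x, k, b)
  "kxbxbsx" → prefix "kxb" already present; 4 new (x, b, s, x)
  "kxxksxkbbk" → prefix "kx" already present; 8 new (x, k, s, x, k, b, b, k)
  "kkxxx" → prefix "k" already present; 4 new (k, x, x, x)
  "kxkxx" → prefix "kx" already present; 3 new (k, x, x)
  "kxkxbxs" → prefix "kxkx" already present; 3 new (b, x, s)
  "kxbxxssb" → prefix "kxbx" already present; 4 new (x, s, s, b)
  "kxbsbkxkk" → prefix "kxb" already present; 6 new (s, b, k, x, k, k)
  "kxbx" → prefix "kxbx" already present; 0 new (none)
  "kxsbsxkbs" → prefix "kxsbsxkb" already present; 1 new (s)
  "kxsbssk" → prefix "kxsbs" already present; 2 new (s, k)
  "kxxkx" → prefix "kxxk" already present; 1 new (x)
  "kxbxbskbs" → prefix "kxbxbs" already present; 3 new (k, b, s)
  "kxkxsxbksb" → prefix "kxkx" already present; 6 new (s, x, b, k, s, b)
  "kxxkk" → prefix "kxxk" already present; 1 new (k)
Total nodes = 4 + 8 + 4 + 4 + 8 + 4 + 3 + 3 + 4 + 6 + 0 + 1 + 2 + 1 + 3 + 6 + 1 = 62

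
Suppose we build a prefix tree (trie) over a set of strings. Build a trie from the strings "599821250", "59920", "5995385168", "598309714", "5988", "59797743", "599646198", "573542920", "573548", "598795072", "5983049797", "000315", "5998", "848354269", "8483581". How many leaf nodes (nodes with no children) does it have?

Leaves are exactly the stored words that no other stored word extends.
Those words: "000315", "573542920", "573548", "59797743", "5983049797", "598309714", "598795072", "5988", "59920", "5995385168", "599646198", "599821250", "848354269", "8483581"
Leaf count: 14

14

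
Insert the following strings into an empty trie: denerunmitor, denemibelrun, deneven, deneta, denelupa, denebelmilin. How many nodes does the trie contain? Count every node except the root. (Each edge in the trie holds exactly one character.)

37

Count nodes per top-level branch (shared prefixes stored once):
  'd'-branch (denebelmilin, denelupa, denemibelrun, denerunmitor, deneta, deneven): 37 nodes
Sum: 37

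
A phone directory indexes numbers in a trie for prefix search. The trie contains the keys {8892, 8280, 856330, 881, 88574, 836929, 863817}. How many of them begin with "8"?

Traverse to the node for "8", then collect every word in that subtree.
Words under "8": 8280, 836929, 856330, 863817, 881, 88574, 8892
Count: 7

7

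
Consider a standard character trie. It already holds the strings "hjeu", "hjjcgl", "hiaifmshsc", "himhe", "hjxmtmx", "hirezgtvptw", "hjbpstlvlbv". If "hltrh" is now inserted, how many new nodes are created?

4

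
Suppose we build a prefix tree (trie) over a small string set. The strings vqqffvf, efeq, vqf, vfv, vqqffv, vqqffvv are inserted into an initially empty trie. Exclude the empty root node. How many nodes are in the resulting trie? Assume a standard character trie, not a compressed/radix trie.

15

For each word, the new-node count is its length minus the longest prefix already in the trie:
  "vqqffvf" → 7 new (v, q, q, f, f, v, f)
  "efeq" → 4 new (e, f, e, q)
  "vqf" → prefix "vq" already present; 1 new (f)
  "vfv" → prefix "v" already present; 2 new (f, v)
  "vqqffv" → prefix "vqqffv" already present; 0 new (none)
  "vqqffvv" → prefix "vqqffv" already present; 1 new (v)
Total nodes = 7 + 4 + 1 + 2 + 0 + 1 = 15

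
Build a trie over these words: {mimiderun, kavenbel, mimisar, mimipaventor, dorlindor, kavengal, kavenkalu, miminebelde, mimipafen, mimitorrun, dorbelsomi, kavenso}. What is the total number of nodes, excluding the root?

Count nodes per top-level branch (shared prefixes stored once):
  'd'-branch (dorbelsomi, dorlindor): 16 nodes
  'k'-branch (kavenbel, kavengal, kavenkalu, kavenso): 17 nodes
  'm'-branch (mimiderun, miminebelde, mimipafen, mimipaventor, mimisar, mimitorrun): 36 nodes
Sum: 69

69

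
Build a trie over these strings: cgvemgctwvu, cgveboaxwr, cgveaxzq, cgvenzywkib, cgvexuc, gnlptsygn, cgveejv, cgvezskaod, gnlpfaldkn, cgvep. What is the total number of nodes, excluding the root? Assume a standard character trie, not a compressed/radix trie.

56

Insert word by word; a character creates a node only if that edge doesn't already exist:
  "cgvemgctwvu" → 11 new (c, g, v, e, m, g, c, t, w, v, u)
  "cgveboaxwr" → prefix "cgve" already present; 6 new (b, o, a, x, w, r)
  "cgveaxzq" → prefix "cgve" already present; 4 new (a, x, z, q)
  "cgvenzywkib" → prefix "cgve" already present; 7 new (n, z, y, w, k, i, b)
  "cgvexuc" → prefix "cgve" already present; 3 new (x, u, c)
  "gnlptsygn" → 9 new (g, n, l, p, t, s, y, g, n)
  "cgveejv" → prefix "cgve" already present; 3 new (e, j, v)
  "cgvezskaod" → prefix "cgve" already present; 6 new (z, s, k, a, o, d)
  "gnlpfaldkn" → prefix "gnlp" already present; 6 new (f, a, l, d, k, n)
  "cgvep" → prefix "cgve" already present; 1 new (p)
Total nodes = 11 + 6 + 4 + 7 + 3 + 9 + 3 + 6 + 6 + 1 = 56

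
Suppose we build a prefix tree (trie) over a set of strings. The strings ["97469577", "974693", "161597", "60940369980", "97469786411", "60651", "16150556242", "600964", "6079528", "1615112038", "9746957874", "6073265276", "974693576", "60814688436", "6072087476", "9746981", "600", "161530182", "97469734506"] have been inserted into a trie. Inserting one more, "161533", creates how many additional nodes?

1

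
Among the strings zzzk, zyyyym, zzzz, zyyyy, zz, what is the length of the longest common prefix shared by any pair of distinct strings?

Look for the deepest trie node that still has at least two words in its subtree.
"zyyyy" and "zyyyym" agree on "zyyyy" (5 characters) before diverging; nothing deeper is shared.
Longest shared-prefix length: 5

5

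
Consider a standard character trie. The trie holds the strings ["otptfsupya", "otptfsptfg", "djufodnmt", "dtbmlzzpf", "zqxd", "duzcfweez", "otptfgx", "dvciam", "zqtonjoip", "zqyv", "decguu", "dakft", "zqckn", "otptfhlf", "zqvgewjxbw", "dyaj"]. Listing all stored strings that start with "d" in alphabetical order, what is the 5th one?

Words with prefix "d", in lexicographic order: "dakft", "decguu", "djufodnmt", "dtbmlzzpf", "duzcfweez", "dvciam", "dyaj"
The 5th is duzcfweez.

duzcfweez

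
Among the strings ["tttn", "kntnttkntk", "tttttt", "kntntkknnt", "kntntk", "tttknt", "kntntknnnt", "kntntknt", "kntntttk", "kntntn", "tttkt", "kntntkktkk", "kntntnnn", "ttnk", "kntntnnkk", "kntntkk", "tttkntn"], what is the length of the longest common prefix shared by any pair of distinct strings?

7

Look for the deepest trie node that still has at least two words in its subtree.
e.g. "kntntkk" and "kntntkknnt" share the prefix "kntntkk" of length 7; no pair shares a longer one.
Longest shared-prefix length: 7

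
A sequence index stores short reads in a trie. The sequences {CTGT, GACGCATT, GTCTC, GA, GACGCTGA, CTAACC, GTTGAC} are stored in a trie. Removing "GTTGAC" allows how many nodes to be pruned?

Walk "GTTGAC" from the leaf back toward the root, removing each node that no remaining word uses.
The suffix "TGAC" (4 nodes) is used only by "GTTGAC"; the node for "GT" still has the child "C", so pruning stops there.
Nodes removed: 4

4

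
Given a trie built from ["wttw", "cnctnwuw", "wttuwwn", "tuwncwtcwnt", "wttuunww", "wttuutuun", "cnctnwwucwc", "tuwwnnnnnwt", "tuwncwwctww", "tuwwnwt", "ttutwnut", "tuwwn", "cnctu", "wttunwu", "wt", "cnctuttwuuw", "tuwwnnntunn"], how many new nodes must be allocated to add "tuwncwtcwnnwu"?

Walking "tuwncwtcwnnwu" from the root, the first 10 characters ("tuwncwtcwn") follow existing edges; "n" is the first miss.
Each of the 3 remaining characters creates one node.

3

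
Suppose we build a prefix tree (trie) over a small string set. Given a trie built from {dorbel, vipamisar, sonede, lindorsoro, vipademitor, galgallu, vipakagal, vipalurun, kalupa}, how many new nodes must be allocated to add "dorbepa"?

2

Walking "dorbepa" from the root, the first 5 characters ("dorbe") follow existing edges; "p" is the first miss.
New nodes needed: |"dorbepa"| − 5 = 7 − 5 = 2.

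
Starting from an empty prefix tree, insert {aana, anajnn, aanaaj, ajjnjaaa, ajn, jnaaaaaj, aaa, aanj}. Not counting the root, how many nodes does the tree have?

29

Count nodes per top-level branch (shared prefixes stored once):
  'a'-branch (aaa, aana, aanaaj, aanj, ajjnjaaa, ajn, anajnn): 21 nodes
  'j'-branch (jnaaaaaj): 8 nodes
Sum: 29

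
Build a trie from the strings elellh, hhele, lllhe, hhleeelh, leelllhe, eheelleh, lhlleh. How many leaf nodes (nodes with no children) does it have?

7

A leaf is a node with no children — equivalently, the end of a word that is not a proper prefix of any other stored word.
Those words: "eheelleh", "elellh", "hhele", "hhleeelh", "leelllhe", "lhlleh", "lllhe"
Leaf count: 7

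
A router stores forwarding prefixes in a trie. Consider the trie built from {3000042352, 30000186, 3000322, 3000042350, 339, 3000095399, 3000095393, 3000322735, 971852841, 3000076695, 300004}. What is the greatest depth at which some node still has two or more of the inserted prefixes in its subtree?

The deepest shared node is where two words last agree before diverging.
e.g. "3000042350" and "3000042352" share the prefix "300004235" of length 9; no pair shares a longer one.
Longest shared-prefix length: 9

9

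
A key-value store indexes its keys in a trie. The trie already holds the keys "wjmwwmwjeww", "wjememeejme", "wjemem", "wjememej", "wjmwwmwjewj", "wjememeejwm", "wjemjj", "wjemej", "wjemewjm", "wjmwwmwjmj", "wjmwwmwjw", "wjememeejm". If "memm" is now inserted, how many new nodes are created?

"memm" shares no prefix with any stored word, so all 4 characters open new nodes.
4 − 0 = 4 new nodes.

4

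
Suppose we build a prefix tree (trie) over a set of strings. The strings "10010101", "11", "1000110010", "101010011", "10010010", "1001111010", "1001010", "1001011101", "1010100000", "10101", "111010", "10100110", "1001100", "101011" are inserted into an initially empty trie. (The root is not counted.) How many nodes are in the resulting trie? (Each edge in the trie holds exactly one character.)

50

Trace insertions, counting only characters that open a new branch:
  "10010101" → 8 new (1, 0, 0, 1, 0, 1, 0, 1)
  "11" → prefix "1" already present; 1 new (1)
  "1000110010" → prefix "100" already present; 7 new (0, 1, 1, 0, 0, 1, 0)
  "101010011" → prefix "10" already present; 7 new (1, 0, 1, 0, 0, 1, 1)
  "10010010" → prefix "10010" already present; 3 new (0, 1, 0)
  "1001111010" → prefix "1001" already present; 6 new (1, 1, 1, 0, 1, 0)
  "1001010" → prefix "1001010" already present; 0 new (none)
  "1001011101" → prefix "100101" already present; 4 new (1, 1, 0, 1)
  "1010100000" → prefix "1010100" already present; 3 new (0, 0, 0)
  "10101" → prefix "10101" already present; 0 new (none)
  "111010" → prefix "11" already present; 4 new (1, 0, 1, 0)
  "10100110" → prefix "1010" already present; 4 new (0, 1, 1, 0)
  "1001100" → prefix "10011" already present; 2 new (0, 0)
  "101011" → prefix "10101" already present; 1 new (1)
Total nodes = 8 + 1 + 7 + 7 + 3 + 6 + 0 + 4 + 3 + 0 + 4 + 4 + 2 + 1 = 50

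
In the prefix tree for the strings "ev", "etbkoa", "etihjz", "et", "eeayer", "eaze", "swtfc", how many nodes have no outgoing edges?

6

A leaf is a node with no children — equivalently, the end of a word that is not a proper prefix of any other stored word.
Those words: "eaze", "eeayer", "etbkoa", "etihjz", "ev", "swtfc"
Leaf count: 6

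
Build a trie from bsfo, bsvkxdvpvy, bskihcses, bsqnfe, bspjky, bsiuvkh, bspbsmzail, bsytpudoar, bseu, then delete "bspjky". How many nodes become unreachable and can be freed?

Walk "bspjky" from the leaf back toward the root, removing each node that no remaining word uses.
The suffix "jky" (3 nodes) is used only by "bspjky"; the node for "bsp" still has the child "b", so pruning stops there.
Nodes removed: 3

3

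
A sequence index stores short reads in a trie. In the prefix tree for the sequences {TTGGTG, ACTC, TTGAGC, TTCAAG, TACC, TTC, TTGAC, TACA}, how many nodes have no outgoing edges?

A leaf is a node with no children — equivalently, the end of a word that is not a proper prefix of any other stored word.
Those words: "ACTC", "TACA", "TACC", "TTCAAG", "TTGAC", "TTGAGC", "TTGGTG"
Leaf count: 7

7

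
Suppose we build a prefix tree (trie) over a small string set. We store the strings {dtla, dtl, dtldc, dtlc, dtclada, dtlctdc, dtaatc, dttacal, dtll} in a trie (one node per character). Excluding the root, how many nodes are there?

For each word, the new-node count is its length minus the longest prefix already in the trie:
  "dtla" → 4 new (d, t, l, a)
  "dtl" → prefix "dtl" already present; 0 new (none)
  "dtldc" → prefix "dtl" already present; 2 new (d, c)
  "dtlc" → prefix "dtl" already present; 1 new (c)
  "dtclada" → prefix "dt" already present; 5 new (c, l, a, d, a)
  "dtlctdc" → prefix "dtlc" already present; 3 new (t, d, c)
  "dtaatc" → prefix "dt" already present; 4 new (a, a, t, c)
  "dttacal" → prefix "dt" already present; 5 new (t, a, c, a, l)
  "dtll" → prefix "dtl" already present; 1 new (l)
Total nodes = 4 + 0 + 2 + 1 + 5 + 3 + 4 + 5 + 1 = 25

25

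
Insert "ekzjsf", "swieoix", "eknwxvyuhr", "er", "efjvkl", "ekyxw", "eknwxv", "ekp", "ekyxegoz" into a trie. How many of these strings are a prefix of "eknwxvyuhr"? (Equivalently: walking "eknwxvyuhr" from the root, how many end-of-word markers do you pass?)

2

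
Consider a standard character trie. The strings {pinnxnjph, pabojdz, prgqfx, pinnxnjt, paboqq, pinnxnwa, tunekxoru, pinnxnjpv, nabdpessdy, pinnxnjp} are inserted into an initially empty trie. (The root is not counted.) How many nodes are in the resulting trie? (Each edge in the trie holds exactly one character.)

45

Trace insertions, counting only characters that open a new branch:
  "pinnxnjph" → 9 new (p, i, n, n, x, n, j, p, h)
  "pabojdz" → prefix "p" already present; 6 new (a, b, o, j, d, z)
  "prgqfx" → prefix "p" already present; 5 new (r, g, q, f, x)
  "pinnxnjt" → prefix "pinnxnj" already present; 1 new (t)
  "paboqq" → prefix "pabo" already present; 2 new (q, q)
  "pinnxnwa" → prefix "pinnxn" already present; 2 new (w, a)
  "tunekxoru" → 9 new (t, u, n, e, k, x, o, r, u)
  "pinnxnjpv" → prefix "pinnxnjp" already present; 1 new (v)
  "nabdpessdy" → 10 new (n, a, b, d, p, e, s, s, d, y)
  "pinnxnjp" → prefix "pinnxnjp" already present; 0 new (none)
Total nodes = 9 + 6 + 5 + 1 + 2 + 2 + 9 + 1 + 10 + 0 = 45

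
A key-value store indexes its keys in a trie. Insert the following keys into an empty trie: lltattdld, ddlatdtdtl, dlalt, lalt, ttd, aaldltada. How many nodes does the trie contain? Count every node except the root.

Insert word by word; a character creates a node only if that edge doesn't already exist:
  "lltattdld" → 9 new (l, l, t, a, t, t, d, l, d)
  "ddlatdtdtl" → 10 new (d, d, l, a, t, d, t, d, t, l)
  "dlalt" → prefix "d" already present; 4 new (l, a, l, t)
  "lalt" → prefix "l" already present; 3 new (a, l, t)
  "ttd" → 3 new (t, t, d)
  "aaldltada" → 9 new (a, a, l, d, l, t, a, d, a)
Total nodes = 9 + 10 + 4 + 3 + 3 + 9 = 38

38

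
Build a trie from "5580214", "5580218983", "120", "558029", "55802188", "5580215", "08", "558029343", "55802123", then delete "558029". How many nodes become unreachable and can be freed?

0

After clearing the end-marker at "558029", prune upward until reaching a node still needed by another word.
Every node on "558029" is still needed (e.g. by "558029343"), so nothing is freed.
Nodes removed: 0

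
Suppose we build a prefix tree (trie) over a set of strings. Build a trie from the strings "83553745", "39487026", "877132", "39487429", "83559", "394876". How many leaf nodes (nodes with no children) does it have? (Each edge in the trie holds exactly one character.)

6

A leaf is a node with no children — equivalently, the end of a word that is not a proper prefix of any other stored word.
Those words: "39487026", "39487429", "394876", "83553745", "83559", "877132"
Leaf count: 6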